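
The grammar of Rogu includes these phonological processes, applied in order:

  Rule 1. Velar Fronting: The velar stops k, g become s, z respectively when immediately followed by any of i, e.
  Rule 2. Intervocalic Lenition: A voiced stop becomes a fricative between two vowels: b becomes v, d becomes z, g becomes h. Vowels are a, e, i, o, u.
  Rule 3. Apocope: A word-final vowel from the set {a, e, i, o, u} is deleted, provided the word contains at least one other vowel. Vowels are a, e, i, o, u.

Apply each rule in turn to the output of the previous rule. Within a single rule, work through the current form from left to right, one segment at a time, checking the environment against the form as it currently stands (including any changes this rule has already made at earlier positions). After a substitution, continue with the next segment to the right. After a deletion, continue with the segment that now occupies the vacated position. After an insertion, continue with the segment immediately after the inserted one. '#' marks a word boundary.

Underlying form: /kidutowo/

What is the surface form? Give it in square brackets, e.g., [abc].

Rule 1 Velar Fronting: [kidutowo] → [sidutowo]
Rule 2 Intervocalic Lenition: [sidutowo] → [sizutowo]
Rule 3 Apocope: [sizutowo] → [sizutow]

[sizutow]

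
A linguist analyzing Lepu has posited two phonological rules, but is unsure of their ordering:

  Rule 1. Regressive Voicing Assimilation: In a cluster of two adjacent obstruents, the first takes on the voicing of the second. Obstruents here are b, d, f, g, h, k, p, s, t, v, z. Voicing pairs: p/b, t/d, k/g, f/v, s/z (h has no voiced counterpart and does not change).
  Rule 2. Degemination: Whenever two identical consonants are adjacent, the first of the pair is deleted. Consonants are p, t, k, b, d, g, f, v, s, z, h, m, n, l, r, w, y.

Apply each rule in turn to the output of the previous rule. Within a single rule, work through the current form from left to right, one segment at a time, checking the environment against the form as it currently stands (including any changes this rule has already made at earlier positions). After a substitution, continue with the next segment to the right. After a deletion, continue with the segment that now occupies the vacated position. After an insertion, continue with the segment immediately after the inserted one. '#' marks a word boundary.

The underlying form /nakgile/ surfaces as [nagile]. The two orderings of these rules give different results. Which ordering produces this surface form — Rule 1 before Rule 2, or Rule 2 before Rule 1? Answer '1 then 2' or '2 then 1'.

Order 1 then 2:
  1 Regressive Voicing Assimilation: [nakgile] → [naggile]
  2 Degemination: [naggile] → [nagile]
  result: [nagile]
Order 2 then 1:
  2 Degemination: no change — [nakgile]
  1 Regressive Voicing Assimilation: [nakgile] → [naggile]
  result: [naggile]

1 then 2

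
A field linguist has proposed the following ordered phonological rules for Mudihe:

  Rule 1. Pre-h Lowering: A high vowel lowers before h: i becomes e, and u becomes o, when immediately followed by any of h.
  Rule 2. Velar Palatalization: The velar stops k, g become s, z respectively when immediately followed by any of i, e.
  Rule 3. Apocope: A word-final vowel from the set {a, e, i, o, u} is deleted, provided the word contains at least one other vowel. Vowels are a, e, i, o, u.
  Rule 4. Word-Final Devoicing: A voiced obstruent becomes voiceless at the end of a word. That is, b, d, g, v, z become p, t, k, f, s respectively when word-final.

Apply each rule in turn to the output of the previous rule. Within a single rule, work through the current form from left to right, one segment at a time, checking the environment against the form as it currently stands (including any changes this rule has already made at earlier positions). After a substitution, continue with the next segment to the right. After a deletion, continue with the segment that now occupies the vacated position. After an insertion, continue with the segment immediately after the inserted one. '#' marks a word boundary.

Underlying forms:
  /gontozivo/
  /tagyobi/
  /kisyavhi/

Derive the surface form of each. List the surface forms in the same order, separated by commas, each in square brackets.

[gontozif], [tagyop], [sisyavh]

/gontozivo/:
  Rule 1 Pre-h Lowering: no change — [gontozivo]
  Rule 2 Velar Palatalization: no change — [gontozivo]
  Rule 3 Apocope: [gontozivo] → [gontoziv]
  Rule 4 Word-Final Devoicing: [gontoziv] → [gontozif]
/tagyobi/:
  Rule 1 Pre-h Lowering: no change — [tagyobi]
  Rule 2 Velar Palatalization: no change — [tagyobi]
  Rule 3 Apocope: [tagyobi] → [tagyob]
  Rule 4 Word-Final Devoicing: [tagyob] → [tagyop]
/kisyavhi/:
  Rule 1 Pre-h Lowering: no change — [kisyavhi]
  Rule 2 Velar Palatalization: [kisyavhi] → [sisyavhi]
  Rule 3 Apocope: [sisyavhi] → [sisyavh]
  Rule 4 Word-Final Devoicing: no change — [sisyavh]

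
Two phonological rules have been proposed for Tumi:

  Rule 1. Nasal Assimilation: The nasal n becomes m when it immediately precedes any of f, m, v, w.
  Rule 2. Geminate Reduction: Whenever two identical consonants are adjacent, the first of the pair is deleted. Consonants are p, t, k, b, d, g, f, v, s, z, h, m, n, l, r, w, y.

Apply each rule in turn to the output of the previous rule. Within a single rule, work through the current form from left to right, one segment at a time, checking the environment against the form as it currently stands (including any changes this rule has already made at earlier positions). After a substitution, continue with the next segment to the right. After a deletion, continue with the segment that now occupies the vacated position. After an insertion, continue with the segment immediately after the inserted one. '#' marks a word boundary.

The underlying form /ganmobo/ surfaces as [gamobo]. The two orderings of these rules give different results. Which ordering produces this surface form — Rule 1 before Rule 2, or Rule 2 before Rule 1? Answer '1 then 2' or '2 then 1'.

1 then 2

Order 1 then 2:
  1 Nasal Assimilation: [ganmobo] → [gammobo]
  2 Geminate Reduction: [gammobo] → [gamobo]
  result: [gamobo]
Order 2 then 1:
  2 Geminate Reduction: no change — [ganmobo]
  1 Nasal Assimilation: [ganmobo] → [gammobo]
  result: [gammobo]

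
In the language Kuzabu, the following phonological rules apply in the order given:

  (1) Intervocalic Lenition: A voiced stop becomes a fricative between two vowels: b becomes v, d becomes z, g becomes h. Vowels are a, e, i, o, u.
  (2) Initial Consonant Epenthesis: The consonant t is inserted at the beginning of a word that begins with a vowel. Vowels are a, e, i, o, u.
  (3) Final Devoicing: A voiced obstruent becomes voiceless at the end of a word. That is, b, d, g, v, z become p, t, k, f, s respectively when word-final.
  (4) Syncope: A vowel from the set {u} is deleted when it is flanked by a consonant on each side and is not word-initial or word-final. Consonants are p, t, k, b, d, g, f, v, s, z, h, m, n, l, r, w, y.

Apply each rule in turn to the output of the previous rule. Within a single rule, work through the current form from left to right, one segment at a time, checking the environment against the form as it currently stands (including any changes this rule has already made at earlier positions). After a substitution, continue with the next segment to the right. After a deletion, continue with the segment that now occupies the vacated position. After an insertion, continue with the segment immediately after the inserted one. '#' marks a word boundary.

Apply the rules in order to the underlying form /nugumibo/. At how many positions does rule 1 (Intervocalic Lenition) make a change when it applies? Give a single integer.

2

(1) Intervocalic Lenition: [nugumibo] → [nuhumivo]
(2) Initial Consonant Epenthesis: no change — [nuhumivo]
(3) Final Devoicing: no change — [nuhumivo]
(4) Syncope: [nuhumivo] → [nhmivo]
Rule 1 changed 2 position(s).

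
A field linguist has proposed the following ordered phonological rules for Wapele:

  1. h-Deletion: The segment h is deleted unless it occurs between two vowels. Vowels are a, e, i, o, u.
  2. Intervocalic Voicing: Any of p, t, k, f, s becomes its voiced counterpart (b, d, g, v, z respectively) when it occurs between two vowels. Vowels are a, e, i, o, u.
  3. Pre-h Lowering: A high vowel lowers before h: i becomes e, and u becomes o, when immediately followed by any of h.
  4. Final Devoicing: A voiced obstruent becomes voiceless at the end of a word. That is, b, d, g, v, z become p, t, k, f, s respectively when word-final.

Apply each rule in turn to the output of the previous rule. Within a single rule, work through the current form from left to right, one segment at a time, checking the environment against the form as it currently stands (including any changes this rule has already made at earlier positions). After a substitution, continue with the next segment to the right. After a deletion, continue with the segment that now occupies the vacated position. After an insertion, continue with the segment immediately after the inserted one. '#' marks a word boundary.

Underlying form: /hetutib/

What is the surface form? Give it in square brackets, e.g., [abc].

[edudip]

1 h-Deletion: [hetutib] → [etutib]
2 Intervocalic Voicing: [etutib] → [edudib]
3 Pre-h Lowering: no change — [edudib]
4 Final Devoicing: [edudib] → [edudip]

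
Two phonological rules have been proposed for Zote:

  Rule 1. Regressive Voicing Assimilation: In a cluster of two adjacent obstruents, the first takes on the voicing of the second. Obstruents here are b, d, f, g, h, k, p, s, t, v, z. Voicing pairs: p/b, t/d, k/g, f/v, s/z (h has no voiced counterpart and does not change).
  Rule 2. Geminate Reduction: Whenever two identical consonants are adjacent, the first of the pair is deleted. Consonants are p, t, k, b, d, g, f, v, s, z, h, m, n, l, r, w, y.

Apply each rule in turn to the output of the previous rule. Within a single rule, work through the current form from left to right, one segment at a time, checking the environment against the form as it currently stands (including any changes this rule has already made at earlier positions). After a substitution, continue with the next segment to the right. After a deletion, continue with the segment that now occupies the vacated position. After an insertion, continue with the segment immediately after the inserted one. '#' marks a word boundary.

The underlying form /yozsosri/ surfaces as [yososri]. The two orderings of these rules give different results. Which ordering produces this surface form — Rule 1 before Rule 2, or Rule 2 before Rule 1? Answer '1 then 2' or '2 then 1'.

Order 1 then 2:
  1 Regressive Voicing Assimilation: [yozsosri] → [yossosri]
  2 Geminate Reduction: [yossosri] → [yososri]
  result: [yososri]
Order 2 then 1:
  2 Geminate Reduction: no change — [yozsosri]
  1 Regressive Voicing Assimilation: [yozsosri] → [yossosri]
  result: [yossosri]

1 then 2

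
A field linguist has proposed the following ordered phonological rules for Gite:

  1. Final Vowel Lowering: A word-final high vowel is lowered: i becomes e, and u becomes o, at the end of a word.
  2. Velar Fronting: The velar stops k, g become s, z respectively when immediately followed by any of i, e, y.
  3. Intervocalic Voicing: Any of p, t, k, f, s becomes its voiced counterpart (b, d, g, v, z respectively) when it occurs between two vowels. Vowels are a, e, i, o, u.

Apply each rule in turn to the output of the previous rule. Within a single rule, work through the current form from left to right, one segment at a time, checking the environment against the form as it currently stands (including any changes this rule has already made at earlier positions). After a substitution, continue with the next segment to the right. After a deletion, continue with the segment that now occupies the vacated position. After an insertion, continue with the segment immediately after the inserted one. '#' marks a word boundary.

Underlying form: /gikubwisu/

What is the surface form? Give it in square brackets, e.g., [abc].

1 Final Vowel Lowering: [gikubwisu] → [gikubwiso]
2 Velar Fronting: [gikubwiso] → [zikubwiso]
3 Intervocalic Voicing: [zikubwiso] → [zigubwizo]

[zigubwizo]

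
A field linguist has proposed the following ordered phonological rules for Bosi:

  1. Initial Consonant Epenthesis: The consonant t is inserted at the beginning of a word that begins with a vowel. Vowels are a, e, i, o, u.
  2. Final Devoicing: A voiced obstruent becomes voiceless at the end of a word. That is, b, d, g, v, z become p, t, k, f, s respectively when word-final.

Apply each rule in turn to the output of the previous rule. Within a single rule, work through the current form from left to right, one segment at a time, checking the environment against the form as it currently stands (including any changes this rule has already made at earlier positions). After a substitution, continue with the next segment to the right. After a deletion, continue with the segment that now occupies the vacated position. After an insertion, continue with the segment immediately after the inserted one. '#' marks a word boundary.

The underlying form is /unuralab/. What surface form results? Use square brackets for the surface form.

1 Initial Consonant Epenthesis: [unuralab] → [tunuralab]
2 Final Devoicing: [tunuralab] → [tunuralap]

[tunuralap]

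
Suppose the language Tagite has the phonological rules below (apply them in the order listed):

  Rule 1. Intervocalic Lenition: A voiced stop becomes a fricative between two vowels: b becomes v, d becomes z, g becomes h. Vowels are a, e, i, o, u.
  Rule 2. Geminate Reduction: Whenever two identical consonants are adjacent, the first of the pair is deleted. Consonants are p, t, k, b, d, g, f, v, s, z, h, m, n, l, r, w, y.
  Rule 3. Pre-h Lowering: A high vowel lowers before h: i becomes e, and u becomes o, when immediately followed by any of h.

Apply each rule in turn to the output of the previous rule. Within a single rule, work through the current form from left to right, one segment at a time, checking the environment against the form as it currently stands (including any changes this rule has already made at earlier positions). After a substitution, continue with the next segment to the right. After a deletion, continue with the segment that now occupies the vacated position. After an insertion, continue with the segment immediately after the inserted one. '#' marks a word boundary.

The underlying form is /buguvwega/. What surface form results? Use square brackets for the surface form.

Rule 1 Intervocalic Lenition: [buguvwega] → [buhuvweha]
Rule 2 Geminate Reduction: no change — [buhuvweha]
Rule 3 Pre-h Lowering: [buhuvweha] → [bohuvweha]

[bohuvweha]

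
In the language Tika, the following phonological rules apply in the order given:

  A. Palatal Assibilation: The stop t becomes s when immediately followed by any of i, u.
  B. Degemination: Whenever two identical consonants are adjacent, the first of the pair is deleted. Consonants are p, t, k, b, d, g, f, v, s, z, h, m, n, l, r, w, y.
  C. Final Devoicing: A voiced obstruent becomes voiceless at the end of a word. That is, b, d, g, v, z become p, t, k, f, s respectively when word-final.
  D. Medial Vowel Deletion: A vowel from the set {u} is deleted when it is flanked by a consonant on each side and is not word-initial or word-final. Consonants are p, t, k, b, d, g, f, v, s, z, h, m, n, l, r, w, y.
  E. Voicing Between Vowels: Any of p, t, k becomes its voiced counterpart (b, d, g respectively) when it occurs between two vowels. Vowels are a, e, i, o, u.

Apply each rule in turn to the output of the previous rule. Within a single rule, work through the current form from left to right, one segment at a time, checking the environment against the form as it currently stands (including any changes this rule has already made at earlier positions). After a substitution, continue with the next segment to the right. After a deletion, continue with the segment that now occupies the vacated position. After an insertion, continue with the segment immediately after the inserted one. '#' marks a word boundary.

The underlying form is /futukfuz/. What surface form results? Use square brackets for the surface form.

[fskfs]

A Palatal Assibilation: [futukfuz] → [fusukfuz]
B Degemination: no change — [fusukfuz]
C Final Devoicing: [fusukfuz] → [fusukfus]
D Medial Vowel Deletion: [fusukfus] → [fskfs]
E Voicing Between Vowels: no change — [fskfs]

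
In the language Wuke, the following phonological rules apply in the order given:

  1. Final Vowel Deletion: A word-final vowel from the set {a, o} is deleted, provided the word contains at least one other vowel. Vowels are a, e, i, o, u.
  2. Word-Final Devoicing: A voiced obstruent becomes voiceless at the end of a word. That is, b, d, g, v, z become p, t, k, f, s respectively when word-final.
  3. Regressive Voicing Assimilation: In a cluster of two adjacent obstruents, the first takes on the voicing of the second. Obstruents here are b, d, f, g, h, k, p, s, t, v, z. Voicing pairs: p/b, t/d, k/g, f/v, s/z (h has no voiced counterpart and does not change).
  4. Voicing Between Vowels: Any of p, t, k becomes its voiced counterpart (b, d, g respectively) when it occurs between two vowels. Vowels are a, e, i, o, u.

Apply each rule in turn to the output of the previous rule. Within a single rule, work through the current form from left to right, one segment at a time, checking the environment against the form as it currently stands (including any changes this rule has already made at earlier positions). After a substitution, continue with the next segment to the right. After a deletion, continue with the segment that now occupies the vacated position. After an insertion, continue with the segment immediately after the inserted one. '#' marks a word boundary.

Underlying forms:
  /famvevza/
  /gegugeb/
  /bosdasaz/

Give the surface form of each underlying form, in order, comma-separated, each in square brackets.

/famvevza/:
  1 Final Vowel Deletion: [famvevza] → [famvevz]
  2 Word-Final Devoicing: [famvevz] → [famvevs]
  3 Regressive Voicing Assimilation: [famvevs] → [famvefs]
  4 Voicing Between Vowels: no change — [famvefs]
/gegugeb/:
  1 Final Vowel Deletion: no change — [gegugeb]
  2 Word-Final Devoicing: [gegugeb] → [gegugep]
  3 Regressive Voicing Assimilation: no change — [gegugep]
  4 Voicing Between Vowels: no change — [gegugep]
/bosdasaz/:
  1 Final Vowel Deletion: no change — [bosdasaz]
  2 Word-Final Devoicing: [bosdasaz] → [bosdasas]
  3 Regressive Voicing Assimilation: [bosdasas] → [bozdasas]
  4 Voicing Between Vowels: no change — [bozdasas]

[famvefs], [gegugep], [bozdasas]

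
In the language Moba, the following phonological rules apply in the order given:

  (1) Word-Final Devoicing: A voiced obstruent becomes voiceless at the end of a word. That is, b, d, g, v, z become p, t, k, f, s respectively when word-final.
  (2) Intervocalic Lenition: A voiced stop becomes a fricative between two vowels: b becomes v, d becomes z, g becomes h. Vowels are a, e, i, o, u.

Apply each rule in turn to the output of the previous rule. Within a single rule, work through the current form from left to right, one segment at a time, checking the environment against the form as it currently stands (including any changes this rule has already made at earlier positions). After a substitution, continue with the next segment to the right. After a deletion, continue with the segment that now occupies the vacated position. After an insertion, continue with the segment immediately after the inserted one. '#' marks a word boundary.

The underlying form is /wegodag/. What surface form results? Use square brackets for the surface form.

(1) Word-Final Devoicing: [wegodag] → [wegodak]
(2) Intervocalic Lenition: [wegodak] → [wehozak]

[wehozak]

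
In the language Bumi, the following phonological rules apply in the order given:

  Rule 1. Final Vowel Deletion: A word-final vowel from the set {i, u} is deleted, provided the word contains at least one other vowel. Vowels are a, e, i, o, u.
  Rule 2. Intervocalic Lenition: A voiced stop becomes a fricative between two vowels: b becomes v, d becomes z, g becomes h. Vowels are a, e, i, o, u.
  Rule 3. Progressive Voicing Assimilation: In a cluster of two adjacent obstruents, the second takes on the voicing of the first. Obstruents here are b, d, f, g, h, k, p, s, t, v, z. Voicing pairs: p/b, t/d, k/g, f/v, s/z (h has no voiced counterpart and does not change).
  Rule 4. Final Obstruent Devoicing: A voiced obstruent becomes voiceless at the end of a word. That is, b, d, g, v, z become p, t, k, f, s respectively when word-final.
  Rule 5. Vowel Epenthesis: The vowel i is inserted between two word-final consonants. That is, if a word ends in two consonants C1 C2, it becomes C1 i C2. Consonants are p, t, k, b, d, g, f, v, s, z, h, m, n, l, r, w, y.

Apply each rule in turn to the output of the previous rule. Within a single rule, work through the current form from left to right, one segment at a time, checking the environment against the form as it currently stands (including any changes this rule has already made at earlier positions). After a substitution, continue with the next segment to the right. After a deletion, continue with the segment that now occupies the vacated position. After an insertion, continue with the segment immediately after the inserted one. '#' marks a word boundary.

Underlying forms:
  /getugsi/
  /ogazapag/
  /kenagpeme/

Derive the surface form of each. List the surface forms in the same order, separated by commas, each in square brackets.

[getugis], [ohazapak], [kenagbeme]

/getugsi/:
  Rule 1 Final Vowel Deletion: [getugsi] → [getugs]
  Rule 2 Intervocalic Lenition: no change — [getugs]
  Rule 3 Progressive Voicing Assimilation: [getugs] → [getugz]
  Rule 4 Final Obstruent Devoicing: [getugz] → [getugs]
  Rule 5 Vowel Epenthesis: [getugs] → [getugis]
/ogazapag/:
  Rule 1 Final Vowel Deletion: no change — [ogazapag]
  Rule 2 Intervocalic Lenition: [ogazapag] → [ohazapag]
  Rule 3 Progressive Voicing Assimilation: no change — [ohazapag]
  Rule 4 Final Obstruent Devoicing: [ohazapag] → [ohazapak]
  Rule 5 Vowel Epenthesis: no change — [ohazapak]
/kenagpeme/:
  Rule 1 Final Vowel Deletion: no change — [kenagpeme]
  Rule 2 Intervocalic Lenition: no change — [kenagpeme]
  Rule 3 Progressive Voicing Assimilation: [kenagpeme] → [kenagbeme]
  Rule 4 Final Obstruent Devoicing: no change — [kenagbeme]
  Rule 5 Vowel Epenthesis: no change — [kenagbeme]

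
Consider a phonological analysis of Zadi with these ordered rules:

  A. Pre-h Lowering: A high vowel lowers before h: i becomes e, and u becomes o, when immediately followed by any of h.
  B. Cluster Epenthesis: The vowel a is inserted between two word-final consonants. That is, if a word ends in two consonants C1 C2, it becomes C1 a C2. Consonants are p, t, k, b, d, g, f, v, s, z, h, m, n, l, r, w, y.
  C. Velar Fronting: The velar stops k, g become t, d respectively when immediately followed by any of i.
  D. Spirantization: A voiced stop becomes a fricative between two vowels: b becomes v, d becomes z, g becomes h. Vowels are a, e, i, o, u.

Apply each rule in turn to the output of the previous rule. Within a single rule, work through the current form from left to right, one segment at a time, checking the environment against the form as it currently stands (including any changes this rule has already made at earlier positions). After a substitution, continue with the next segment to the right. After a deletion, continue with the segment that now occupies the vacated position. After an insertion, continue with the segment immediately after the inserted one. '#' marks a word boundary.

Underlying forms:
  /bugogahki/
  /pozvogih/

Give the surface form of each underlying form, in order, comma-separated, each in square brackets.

[buhohahti], [pozvoheh]

/bugogahki/:
  A Pre-h Lowering: no change — [bugogahki]
  B Cluster Epenthesis: no change — [bugogahki]
  C Velar Fronting: [bugogahki] → [bugogahti]
  D Spirantization: [bugogahti] → [buhohahti]
/pozvogih/:
  A Pre-h Lowering: [pozvogih] → [pozvogeh]
  B Cluster Epenthesis: no change — [pozvogeh]
  C Velar Fronting: no change — [pozvogeh]
  D Spirantization: [pozvogeh] → [pozvoheh]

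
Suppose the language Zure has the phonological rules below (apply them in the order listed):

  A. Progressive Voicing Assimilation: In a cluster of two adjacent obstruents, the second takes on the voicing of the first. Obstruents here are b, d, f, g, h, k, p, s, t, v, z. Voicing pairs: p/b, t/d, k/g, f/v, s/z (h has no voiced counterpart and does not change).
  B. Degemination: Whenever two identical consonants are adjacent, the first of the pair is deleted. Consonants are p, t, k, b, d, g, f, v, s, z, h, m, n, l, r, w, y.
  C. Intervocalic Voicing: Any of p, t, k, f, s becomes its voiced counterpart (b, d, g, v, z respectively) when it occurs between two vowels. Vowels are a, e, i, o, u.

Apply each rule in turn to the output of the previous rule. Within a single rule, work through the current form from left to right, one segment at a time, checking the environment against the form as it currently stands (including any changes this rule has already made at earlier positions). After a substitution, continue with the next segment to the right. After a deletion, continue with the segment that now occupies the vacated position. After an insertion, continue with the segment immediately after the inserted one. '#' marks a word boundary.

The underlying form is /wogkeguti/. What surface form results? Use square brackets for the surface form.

A Progressive Voicing Assimilation: [wogkeguti] → [woggeguti]
B Degemination: [woggeguti] → [wogeguti]
C Intervocalic Voicing: [wogeguti] → [wogegudi]

[wogegudi]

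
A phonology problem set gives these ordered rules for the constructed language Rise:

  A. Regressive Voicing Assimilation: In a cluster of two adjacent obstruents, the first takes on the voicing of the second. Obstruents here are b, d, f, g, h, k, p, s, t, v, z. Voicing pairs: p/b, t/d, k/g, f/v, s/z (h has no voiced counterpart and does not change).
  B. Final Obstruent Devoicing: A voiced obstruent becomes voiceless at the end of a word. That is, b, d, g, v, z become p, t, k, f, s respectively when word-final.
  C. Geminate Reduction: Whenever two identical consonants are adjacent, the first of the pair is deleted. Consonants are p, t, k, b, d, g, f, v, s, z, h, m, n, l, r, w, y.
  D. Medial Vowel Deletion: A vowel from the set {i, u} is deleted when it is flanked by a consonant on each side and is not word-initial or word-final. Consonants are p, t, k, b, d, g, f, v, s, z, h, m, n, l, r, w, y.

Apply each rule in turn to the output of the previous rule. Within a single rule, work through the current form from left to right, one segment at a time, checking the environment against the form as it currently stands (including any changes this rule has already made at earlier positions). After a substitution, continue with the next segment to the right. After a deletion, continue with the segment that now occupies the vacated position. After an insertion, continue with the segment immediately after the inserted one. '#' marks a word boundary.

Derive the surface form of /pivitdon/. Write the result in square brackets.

A Regressive Voicing Assimilation: [pivitdon] → [pividdon]
B Final Obstruent Devoicing: no change — [pividdon]
C Geminate Reduction: [pividdon] → [pividon]
D Medial Vowel Deletion: [pividon] → [pvdon]

[pvdon]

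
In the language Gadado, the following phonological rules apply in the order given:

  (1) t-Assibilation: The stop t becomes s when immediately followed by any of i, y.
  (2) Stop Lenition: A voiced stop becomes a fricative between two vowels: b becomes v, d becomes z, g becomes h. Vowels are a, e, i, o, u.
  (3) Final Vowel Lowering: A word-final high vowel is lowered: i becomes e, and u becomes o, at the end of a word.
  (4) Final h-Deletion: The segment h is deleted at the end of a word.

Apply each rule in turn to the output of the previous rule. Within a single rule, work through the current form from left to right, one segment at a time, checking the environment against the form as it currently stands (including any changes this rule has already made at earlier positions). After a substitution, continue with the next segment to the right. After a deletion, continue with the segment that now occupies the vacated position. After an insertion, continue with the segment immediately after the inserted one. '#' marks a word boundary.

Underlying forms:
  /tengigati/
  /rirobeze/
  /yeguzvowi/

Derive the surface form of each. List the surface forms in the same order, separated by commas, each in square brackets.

[tengihase], [riroveze], [yehuzvowe]

/tengigati/:
  (1) t-Assibilation: [tengigati] → [tengigasi]
  (2) Stop Lenition: [tengigasi] → [tengihasi]
  (3) Final Vowel Lowering: [tengihasi] → [tengihase]
  (4) Final h-Deletion: no change — [tengihase]
/rirobeze/:
  (1) t-Assibilation: no change — [rirobeze]
  (2) Stop Lenition: [rirobeze] → [riroveze]
  (3) Final Vowel Lowering: no change — [riroveze]
  (4) Final h-Deletion: no change — [riroveze]
/yeguzvowi/:
  (1) t-Assibilation: no change — [yeguzvowi]
  (2) Stop Lenition: [yeguzvowi] → [yehuzvowi]
  (3) Final Vowel Lowering: [yehuzvowi] → [yehuzvowe]
  (4) Final h-Deletion: no change — [yehuzvowe]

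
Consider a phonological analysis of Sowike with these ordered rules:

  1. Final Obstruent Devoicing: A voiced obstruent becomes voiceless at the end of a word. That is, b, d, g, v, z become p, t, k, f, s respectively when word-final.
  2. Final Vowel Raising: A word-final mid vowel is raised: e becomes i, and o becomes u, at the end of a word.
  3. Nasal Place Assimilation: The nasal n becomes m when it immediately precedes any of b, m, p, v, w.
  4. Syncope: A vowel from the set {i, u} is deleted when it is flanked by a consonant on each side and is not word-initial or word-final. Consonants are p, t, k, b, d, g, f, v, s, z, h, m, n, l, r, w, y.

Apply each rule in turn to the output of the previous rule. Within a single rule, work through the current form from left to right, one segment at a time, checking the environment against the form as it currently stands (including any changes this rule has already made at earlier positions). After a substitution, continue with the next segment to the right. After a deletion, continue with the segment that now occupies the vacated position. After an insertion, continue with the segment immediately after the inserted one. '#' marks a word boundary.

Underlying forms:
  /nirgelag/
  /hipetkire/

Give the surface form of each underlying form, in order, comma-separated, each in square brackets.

/nirgelag/:
  1 Final Obstruent Devoicing: [nirgelag] → [nirgelak]
  2 Final Vowel Raising: no change — [nirgelak]
  3 Nasal Place Assimilation: no change — [nirgelak]
  4 Syncope: [nirgelak] → [nrgelak]
/hipetkire/:
  1 Final Obstruent Devoicing: no change — [hipetkire]
  2 Final Vowel Raising: [hipetkire] → [hipetkiri]
  3 Nasal Place Assimilation: no change — [hipetkiri]
  4 Syncope: [hipetkiri] → [hpetkri]

[nrgelak], [hpetkri]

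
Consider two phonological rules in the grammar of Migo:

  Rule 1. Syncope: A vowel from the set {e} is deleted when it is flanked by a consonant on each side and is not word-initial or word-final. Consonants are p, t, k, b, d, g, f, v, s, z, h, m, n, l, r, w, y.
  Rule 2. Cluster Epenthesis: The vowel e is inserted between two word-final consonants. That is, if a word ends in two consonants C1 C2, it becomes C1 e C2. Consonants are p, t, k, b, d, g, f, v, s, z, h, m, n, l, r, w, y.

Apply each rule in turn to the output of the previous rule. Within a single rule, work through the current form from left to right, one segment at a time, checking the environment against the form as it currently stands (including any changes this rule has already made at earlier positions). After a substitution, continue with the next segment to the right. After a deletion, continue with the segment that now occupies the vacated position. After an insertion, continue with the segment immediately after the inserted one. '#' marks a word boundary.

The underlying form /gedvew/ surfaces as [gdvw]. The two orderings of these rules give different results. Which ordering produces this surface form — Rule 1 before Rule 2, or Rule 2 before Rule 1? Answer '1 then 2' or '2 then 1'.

2 then 1

Order 1 then 2:
  1 Syncope: [gedvew] → [gdvw]
  2 Cluster Epenthesis: [gdvw] → [gdvew]
  result: [gdvew]
Order 2 then 1:
  2 Cluster Epenthesis: no change — [gedvew]
  1 Syncope: [gedvew] → [gdvw]
  result: [gdvw]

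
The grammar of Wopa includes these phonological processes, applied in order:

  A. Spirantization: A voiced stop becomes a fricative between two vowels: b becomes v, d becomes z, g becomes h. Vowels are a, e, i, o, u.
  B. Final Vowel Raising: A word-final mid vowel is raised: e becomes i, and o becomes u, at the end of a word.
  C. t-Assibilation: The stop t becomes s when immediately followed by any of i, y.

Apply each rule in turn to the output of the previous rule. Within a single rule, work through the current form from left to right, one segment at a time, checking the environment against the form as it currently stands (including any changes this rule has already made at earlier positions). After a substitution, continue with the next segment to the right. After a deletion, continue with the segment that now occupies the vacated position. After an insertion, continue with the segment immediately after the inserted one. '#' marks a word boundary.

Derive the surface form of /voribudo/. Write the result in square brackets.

A Spirantization: [voribudo] → [vorivuzo]
B Final Vowel Raising: [vorivuzo] → [vorivuzu]
C t-Assibilation: no change — [vorivuzu]

[vorivuzu]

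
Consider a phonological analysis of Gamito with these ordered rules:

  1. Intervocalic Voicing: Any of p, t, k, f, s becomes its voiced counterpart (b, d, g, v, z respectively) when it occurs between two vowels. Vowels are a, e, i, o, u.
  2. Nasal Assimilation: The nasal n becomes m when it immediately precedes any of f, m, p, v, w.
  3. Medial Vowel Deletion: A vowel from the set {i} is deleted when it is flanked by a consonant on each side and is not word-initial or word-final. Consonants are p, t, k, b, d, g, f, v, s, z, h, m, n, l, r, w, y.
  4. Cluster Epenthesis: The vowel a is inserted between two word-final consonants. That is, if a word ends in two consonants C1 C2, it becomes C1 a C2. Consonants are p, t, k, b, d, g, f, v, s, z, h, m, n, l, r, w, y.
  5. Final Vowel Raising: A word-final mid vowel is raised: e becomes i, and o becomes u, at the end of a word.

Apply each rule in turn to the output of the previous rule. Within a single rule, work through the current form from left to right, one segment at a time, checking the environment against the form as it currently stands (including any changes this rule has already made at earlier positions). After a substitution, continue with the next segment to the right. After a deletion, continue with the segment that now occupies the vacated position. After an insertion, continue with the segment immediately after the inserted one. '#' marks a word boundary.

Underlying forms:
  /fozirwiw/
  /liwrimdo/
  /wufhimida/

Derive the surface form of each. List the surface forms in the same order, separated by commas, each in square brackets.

[fozrwaw], [lwrmdu], [wufhmda]

/fozirwiw/:
  1 Intervocalic Voicing: no change — [fozirwiw]
  2 Nasal Assimilation: no change — [fozirwiw]
  3 Medial Vowel Deletion: [fozirwiw] → [fozrww]
  4 Cluster Epenthesis: [fozrww] → [fozrwaw]
  5 Final Vowel Raising: no change — [fozrwaw]
/liwrimdo/:
  1 Intervocalic Voicing: no change — [liwrimdo]
  2 Nasal Assimilation: no change — [liwrimdo]
  3 Medial Vowel Deletion: [liwrimdo] → [lwrmdo]
  4 Cluster Epenthesis: no change — [lwrmdo]
  5 Final Vowel Raising: [lwrmdo] → [lwrmdu]
/wufhimida/:
  1 Intervocalic Voicing: no change — [wufhimida]
  2 Nasal Assimilation: no change — [wufhimida]
  3 Medial Vowel Deletion: [wufhimida] → [wufhmda]
  4 Cluster Epenthesis: no change — [wufhmda]
  5 Final Vowel Raising: no change — [wufhmda]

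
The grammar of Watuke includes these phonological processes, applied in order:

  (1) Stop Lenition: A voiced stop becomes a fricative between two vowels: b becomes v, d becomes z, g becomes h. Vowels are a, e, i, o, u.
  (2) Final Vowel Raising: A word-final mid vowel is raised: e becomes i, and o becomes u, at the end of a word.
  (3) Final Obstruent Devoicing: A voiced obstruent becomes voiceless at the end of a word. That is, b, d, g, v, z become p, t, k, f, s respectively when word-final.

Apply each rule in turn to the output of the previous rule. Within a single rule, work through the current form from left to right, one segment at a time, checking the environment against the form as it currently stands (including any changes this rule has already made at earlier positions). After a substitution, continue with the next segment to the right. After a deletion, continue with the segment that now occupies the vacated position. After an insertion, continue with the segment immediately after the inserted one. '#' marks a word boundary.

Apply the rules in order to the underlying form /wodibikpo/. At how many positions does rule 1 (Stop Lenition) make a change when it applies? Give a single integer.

(1) Stop Lenition: [wodibikpo] → [wozivikpo]
(2) Final Vowel Raising: [wozivikpo] → [wozivikpu]
(3) Final Obstruent Devoicing: no change — [wozivikpu]
Rule 1 changed 2 position(s).

2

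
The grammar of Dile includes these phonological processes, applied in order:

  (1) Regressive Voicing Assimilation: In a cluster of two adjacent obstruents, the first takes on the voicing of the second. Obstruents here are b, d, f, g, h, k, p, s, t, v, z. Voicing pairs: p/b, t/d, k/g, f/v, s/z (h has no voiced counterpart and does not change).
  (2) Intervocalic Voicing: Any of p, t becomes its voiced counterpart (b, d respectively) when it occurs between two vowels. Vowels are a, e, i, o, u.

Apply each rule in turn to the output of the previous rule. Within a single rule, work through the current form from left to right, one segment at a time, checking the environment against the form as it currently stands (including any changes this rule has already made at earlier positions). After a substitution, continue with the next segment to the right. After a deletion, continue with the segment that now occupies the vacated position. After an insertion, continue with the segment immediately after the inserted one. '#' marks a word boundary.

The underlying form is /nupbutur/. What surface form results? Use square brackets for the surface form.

[nubbudur]

(1) Regressive Voicing Assimilation: [nupbutur] → [nubbutur]
(2) Intervocalic Voicing: [nubbutur] → [nubbudur]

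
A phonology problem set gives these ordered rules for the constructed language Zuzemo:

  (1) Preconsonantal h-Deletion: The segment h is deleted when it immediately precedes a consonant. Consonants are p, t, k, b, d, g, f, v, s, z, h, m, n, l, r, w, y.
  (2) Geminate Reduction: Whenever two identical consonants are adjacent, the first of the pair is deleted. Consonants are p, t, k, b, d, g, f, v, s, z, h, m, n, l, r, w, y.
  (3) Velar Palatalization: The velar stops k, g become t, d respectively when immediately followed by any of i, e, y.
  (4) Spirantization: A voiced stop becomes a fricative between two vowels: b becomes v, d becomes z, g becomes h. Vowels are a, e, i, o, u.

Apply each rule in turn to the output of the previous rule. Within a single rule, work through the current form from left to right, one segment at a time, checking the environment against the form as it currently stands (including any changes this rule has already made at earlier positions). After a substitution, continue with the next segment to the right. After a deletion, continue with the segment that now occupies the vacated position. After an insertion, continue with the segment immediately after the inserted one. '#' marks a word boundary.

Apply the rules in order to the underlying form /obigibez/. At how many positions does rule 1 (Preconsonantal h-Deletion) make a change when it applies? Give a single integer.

(1) Preconsonantal h-Deletion: no change — [obigibez]
(2) Geminate Reduction: no change — [obigibez]
(3) Velar Palatalization: [obigibez] → [obidibez]
(4) Spirantization: [obidibez] → [ovizivez]
Rule 1 changed 0 position(s).

0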